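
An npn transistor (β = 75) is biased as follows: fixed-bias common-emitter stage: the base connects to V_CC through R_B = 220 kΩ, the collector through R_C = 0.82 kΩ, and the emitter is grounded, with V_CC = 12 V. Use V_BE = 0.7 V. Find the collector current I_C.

I_C ≈ 3.9 mA

Base loop: V_CC = I_B·R_B + V_BE, so I_B = (12 − 0.7)/220 kΩ = 0.0514 mA.
In the active region I_C = β·I_B = 75 × 0.0514 = 3.85 mA.
Collector loop: V_CE = V_CC − I_C·R_C = 12 − 3.85×0.82 = 8.84 V.
Since V_CE = 8.84 V > V_CE(sat) ≈ 0.2 V, the transistor is in the active region as assumed.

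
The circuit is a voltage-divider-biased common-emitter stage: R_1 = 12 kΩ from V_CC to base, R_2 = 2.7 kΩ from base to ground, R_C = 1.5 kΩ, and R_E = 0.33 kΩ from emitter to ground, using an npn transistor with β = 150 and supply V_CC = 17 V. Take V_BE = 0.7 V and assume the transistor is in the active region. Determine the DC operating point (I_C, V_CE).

Thevenize the base divider: V_Th = V_CC·R_2/(R_1+R_2) = 17×2.7/14.7 = 3.12 V, R_Th = R_1‖R_2 = 2.2 kΩ.
Base-emitter loop: V_Th = I_B·R_Th + V_BE + (β+1)I_B·R_E, so I_B = (3.12 − 0.7) / (2.2 + 151×0.33) = 0.0466 mA.
I_C = β·I_B = 150×0.0466 = 6.98 mA, and I_E = (β+1)I_B = 7.03 mA.
V_CE = V_CC − I_C·R_C − I_E·R_E = 17 − 6.98×1.5 − 7.03×0.33 = 4.21 V.
V_CE = 4.21 V > 0.2 V confirms active-region operation.

I_C ≈ 7 mA, V_CE ≈ 4.2 V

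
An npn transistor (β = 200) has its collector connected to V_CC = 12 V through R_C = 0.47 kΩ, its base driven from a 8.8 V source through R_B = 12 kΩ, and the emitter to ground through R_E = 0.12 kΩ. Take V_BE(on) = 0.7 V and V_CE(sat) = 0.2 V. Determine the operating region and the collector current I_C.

saturation; I_C ≈ 20 mA

Assume active: I_B = (8.8 − 0.7)/(12 + 201×0.12) = 0.224 mA, I_C = β·I_B = 44.9 mA.
Then V_CE = 12 − 44.9×0.47 − 45.1×0.12 = -14.5 V < 0.2 V — the active assumption fails.
Re-solve with V_CE = 0.2 V. KCL at the emitter: V_E/R_E = (V_BB−0.7−V_E)/R_B + (V_CC−0.2−V_E)/R_C, giving V_E = 2.45 V.
I_C = (V_CC − 0.2 − V_E)/R_C = (11.8 − 2.45)/0.47 = 19.9 mA.
Check: I_B = (8.1 − 2.45)/12 = 0.471 mA, and β·I_B = 94.2 mA > I_C, confirming saturation.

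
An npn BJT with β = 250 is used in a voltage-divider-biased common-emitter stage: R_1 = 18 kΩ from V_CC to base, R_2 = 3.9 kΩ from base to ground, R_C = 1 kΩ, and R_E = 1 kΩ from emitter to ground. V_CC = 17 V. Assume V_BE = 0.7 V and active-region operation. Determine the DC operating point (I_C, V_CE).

Thevenize the base divider: V_Th = V_CC·R_2/(R_1+R_2) = 17×3.9/21.9 = 3.03 V, R_Th = R_1‖R_2 = 3.21 kΩ.
Base-emitter loop: V_Th = I_B·R_Th + V_BE + (β+1)I_B·R_E, so I_B = (3.03 − 0.7) / (3.21 + 251×1) = 0.00916 mA.
I_C = β·I_B = 250×0.00916 = 2.29 mA, and I_E = (β+1)I_B = 2.3 mA.
V_CE = V_CC − I_C·R_C − I_E·R_E = 17 − 2.29×1 − 2.3×1 = 12.4 V.
V_CE = 12.4 V > 0.2 V confirms active-region operation.

I_C ≈ 2.3 mA, V_CE ≈ 12 V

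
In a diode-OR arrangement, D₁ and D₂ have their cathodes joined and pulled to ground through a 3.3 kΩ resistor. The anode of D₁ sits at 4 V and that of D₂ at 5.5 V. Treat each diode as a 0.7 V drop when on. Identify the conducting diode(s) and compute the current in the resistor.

Assume both conduct. Then node N would need to be at both 4−0.7 = 3.3 V and 5.5−0.7 = 4.8 V, which is impossible.
Assume only D₂ conducts: V_N = 5.5 − 0.7 = 4.8 V, so I_R = 4.8/3.3 = 1.45 mA.
Check D₁: its anode-to-cathode voltage is 4 − 4.8 = -0.8 V < 0.7 V, so it is off. The assumption is consistent.

Only D₂ conducts; I_R ≈ 1.5 mA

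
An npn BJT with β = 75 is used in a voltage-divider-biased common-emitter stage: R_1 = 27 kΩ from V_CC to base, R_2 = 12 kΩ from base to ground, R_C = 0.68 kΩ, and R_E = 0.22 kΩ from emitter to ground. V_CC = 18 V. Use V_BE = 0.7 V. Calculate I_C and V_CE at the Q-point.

I_C ≈ 14 mA, V_CE ≈ 4.9 V

Thevenize the base divider: V_Th = V_CC·R_2/(R_1+R_2) = 18×12/39 = 5.54 V, R_Th = R_1‖R_2 = 8.31 kΩ.
Base-emitter loop: V_Th = I_B·R_Th + V_BE + (β+1)I_B·R_E, so I_B = (5.54 − 0.7) / (8.31 + 76×0.22) = 0.193 mA.
I_C = β·I_B = 75×0.193 = 14.5 mA, and I_E = (β+1)I_B = 14.7 mA.
V_CE = V_CC − I_C·R_C − I_E·R_E = 18 − 14.5×0.68 − 14.7×0.22 = 4.91 V.
V_CE = 4.91 V > 0.2 V confirms active-region operation.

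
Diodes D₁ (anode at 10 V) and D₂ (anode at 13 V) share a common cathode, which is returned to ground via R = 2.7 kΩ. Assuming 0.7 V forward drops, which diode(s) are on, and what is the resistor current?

Only D₂ conducts; I_R ≈ 4.6 mA

Assume both conduct. Then node N would need to be at both 10−0.7 = 9.3 V and 13−0.7 = 12.3 V, which is impossible.
Assume only D₂ conducts: V_N = 13 − 0.7 = 12.3 V, so I_R = 12.3/2.7 = 4.56 mA.
Check D₁: its anode-to-cathode voltage is 10 − 12.3 = -2.3 V < 0.7 V, so it is off. The assumption is consistent.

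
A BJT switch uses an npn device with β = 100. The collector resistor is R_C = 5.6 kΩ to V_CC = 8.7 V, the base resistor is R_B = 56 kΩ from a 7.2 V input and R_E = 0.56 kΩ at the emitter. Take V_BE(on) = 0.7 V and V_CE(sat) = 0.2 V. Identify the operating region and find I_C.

Assume active: I_B = (7.2 − 0.7)/(56 + 101×0.56) = 0.0577 mA, I_C = β·I_B = 5.77 mA.
Then V_CE = 8.7 − 5.77×5.6 − 5.83×0.56 = -26.9 V < 0.2 V — the active assumption fails.
Re-solve with V_CE = 0.2 V. KCL at the emitter: V_E/R_E = (V_BB−0.7−V_E)/R_B + (V_CC−0.2−V_E)/R_C, giving V_E = 0.824 V.
I_C = (V_CC − 0.2 − V_E)/R_C = (8.5 − 0.824)/5.6 = 1.37 mA.
Check: I_B = (6.5 − 0.824)/56 = 0.101 mA, and β·I_B = 10.1 mA > I_C, confirming saturation.

saturation; I_C ≈ 1.4 mA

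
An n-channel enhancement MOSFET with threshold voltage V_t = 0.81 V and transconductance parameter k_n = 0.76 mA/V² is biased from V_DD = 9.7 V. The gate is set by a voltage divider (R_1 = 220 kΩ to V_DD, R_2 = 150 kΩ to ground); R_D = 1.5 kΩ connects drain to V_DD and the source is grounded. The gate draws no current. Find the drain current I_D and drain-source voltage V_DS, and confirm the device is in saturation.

V_G = V_DD·R_2/(R_1+R_2) = 9.7×150/370 = 3.93 V. With the source grounded, V_GS = V_G = 3.93 V.
Assume saturation: I_D = (k_n/2)(V_GS − V_t)² = (0.76/2)×(3.93 − 0.81)² = 0.38×3.12² = 3.7 mA.
V_DS = V_DD − I_D·R_D = 9.7 − 3.7×1.5 = 4.14 V.
Saturation requires V_DS ≥ V_GS − V_t = 3.12 V; 4.14 ≥ 3.12 ✓.

I_D ≈ 3.7 mA, V_DS ≈ 4.1 V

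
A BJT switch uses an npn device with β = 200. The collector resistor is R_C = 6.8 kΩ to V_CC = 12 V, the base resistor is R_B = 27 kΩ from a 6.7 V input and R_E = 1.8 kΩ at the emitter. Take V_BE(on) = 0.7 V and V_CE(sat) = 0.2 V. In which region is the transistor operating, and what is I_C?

saturation; I_C ≈ 1.3 mA

Assume active: I_B = (6.7 − 0.7)/(27 + 201×1.8) = 0.0154 mA, I_C = β·I_B = 3.09 mA.
Then V_CE = 12 − 3.09×6.8 − 3.1×1.8 = -14.6 V < 0.2 V — the active assumption fails.
Re-solve with V_CE = 0.2 V. KCL at the emitter: V_E/R_E = (V_BB−0.7−V_E)/R_B + (V_CC−0.2−V_E)/R_C, giving V_E = 2.65 V.
I_C = (V_CC − 0.2 − V_E)/R_C = (11.8 − 2.65)/6.8 = 1.35 mA.
Check: I_B = (6 − 2.65)/27 = 0.124 mA, and β·I_B = 24.8 mA > I_C, confirming saturation.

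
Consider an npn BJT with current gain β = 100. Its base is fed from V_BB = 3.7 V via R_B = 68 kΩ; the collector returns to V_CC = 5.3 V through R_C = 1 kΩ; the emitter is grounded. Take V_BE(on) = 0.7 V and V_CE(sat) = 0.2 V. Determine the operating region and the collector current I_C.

active; I_C ≈ 4.4 mA

Assume active. Base-emitter loop: I_B = (V_BB − V_BE)/R_B = (3.7 − 0.7)/68 = 0.0441 mA.
I_C = β·I_B = 100×0.0441 = 4.41 mA.
V_CE = V_CC − I_C·R_C = 5.3 − 4.41×1 = 0.888 V > V_CE(sat), so the active-region assumption holds.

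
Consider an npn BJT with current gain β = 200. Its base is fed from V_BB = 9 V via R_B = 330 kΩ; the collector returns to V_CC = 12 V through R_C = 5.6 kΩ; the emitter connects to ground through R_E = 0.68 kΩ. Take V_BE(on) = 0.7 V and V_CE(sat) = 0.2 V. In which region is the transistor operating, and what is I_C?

saturation; I_C ≈ 1.9 mA

Assume active: I_B = (9 − 0.7)/(330 + 201×0.68) = 0.0178 mA, I_C = β·I_B = 3.56 mA.
Then V_CE = 12 − 3.56×5.6 − 3.57×0.68 = -10.4 V < 0.2 V — the active assumption fails.
Re-solve with V_CE = 0.2 V. KCL at the emitter: V_E/R_E = (V_BB−0.7−V_E)/R_B + (V_CC−0.2−V_E)/R_C, giving V_E = 1.29 V.
I_C = (V_CC − 0.2 − V_E)/R_C = (11.8 − 1.29)/5.6 = 1.88 mA.
Check: I_B = (8.3 − 1.29)/330 = 0.0212 mA, and β·I_B = 4.25 mA > I_C, confirming saturation.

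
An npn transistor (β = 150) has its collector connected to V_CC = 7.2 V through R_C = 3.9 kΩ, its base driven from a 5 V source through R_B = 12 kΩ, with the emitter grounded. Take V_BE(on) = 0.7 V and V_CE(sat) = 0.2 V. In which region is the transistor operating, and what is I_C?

Assume active: I_B = (5 − 0.7)/12 = 0.358 mA, giving I_C = β·I_B = 53.8 mA.
But then V_CE = 7.2 − 53.8×3.9 = -202 V < V_CE(sat) = 0.2 V — impossible in the active region.
So the transistor is saturated. With V_CE = 0.2 V, I_C = (V_CC − 0.2)/R_C = 7/3.9 = 1.79 mA.
Check: β·I_B = 53.8 mA > I_C = 1.79 mA, confirming saturation.

saturation; I_C ≈ 1.8 mA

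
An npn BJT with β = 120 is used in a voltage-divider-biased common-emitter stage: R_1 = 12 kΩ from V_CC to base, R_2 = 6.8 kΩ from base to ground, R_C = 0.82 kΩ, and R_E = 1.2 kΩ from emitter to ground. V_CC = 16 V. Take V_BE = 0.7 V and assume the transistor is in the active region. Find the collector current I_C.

Thevenize the base divider: V_Th = V_CC·R_2/(R_1+R_2) = 16×6.8/18.8 = 5.79 V, R_Th = R_1‖R_2 = 4.34 kΩ.
Base-emitter loop: V_Th = I_B·R_Th + V_BE + (β+1)I_B·R_E, so I_B = (5.79 − 0.7) / (4.34 + 121×1.2) = 0.034 mA.
I_C = β·I_B = 120×0.034 = 4.08 mA, and I_E = (β+1)I_B = 4.12 mA.
V_CE = V_CC − I_C·R_C − I_E·R_E = 16 − 4.08×0.82 − 4.12×1.2 = 7.71 V.
V_CE = 7.71 V > 0.2 V confirms active-region operation.

I_C ≈ 4.1 mA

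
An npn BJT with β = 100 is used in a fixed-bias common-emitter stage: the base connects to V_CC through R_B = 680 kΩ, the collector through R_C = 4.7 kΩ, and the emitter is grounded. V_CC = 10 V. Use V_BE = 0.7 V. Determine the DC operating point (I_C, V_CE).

Base loop: V_CC = I_B·R_B + V_BE, so I_B = (10 − 0.7)/680 kΩ = 0.0137 mA.
In the active region I_C = β·I_B = 100 × 0.0137 = 1.37 mA.
Collector loop: V_CE = V_CC − I_C·R_C = 10 − 1.37×4.7 = 3.57 V.
Since V_CE = 3.57 V > V_CE(sat) ≈ 0.2 V, the transistor is in the active region as assumed.

I_C ≈ 1.4 mA, V_CE ≈ 3.6 V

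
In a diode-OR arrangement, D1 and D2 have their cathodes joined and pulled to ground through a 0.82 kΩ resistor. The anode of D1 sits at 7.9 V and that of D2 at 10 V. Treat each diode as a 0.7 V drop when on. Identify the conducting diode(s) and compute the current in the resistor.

Assume both conduct. Then node N would need to be at both 7.9−0.7 = 7.2 V and 10−0.7 = 9.3 V, which is impossible.
Assume only D2 conducts: V_N = 10 − 0.7 = 9.3 V, so I_R = 9.3/0.82 = 11.3 mA.
Check D1: its anode-to-cathode voltage is 7.9 − 9.3 = -1.4 V < 0.7 V, so it is off. The assumption is consistent.

Only D2 conducts; I_R ≈ 11 mA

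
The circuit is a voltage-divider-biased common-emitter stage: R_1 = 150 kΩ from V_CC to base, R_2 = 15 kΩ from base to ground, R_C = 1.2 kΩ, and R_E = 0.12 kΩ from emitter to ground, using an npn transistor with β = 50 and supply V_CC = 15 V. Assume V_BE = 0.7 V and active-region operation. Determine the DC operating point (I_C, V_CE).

I_C ≈ 1.7 mA, V_CE ≈ 13 V

Thevenize the base divider: V_Th = V_CC·R_2/(R_1+R_2) = 15×15/165 = 1.36 V, R_Th = R_1‖R_2 = 13.6 kΩ.
Base-emitter loop: V_Th = I_B·R_Th + V_BE + (β+1)I_B·R_E, so I_B = (1.36 − 0.7) / (13.6 + 51×0.12) = 0.0336 mA.
I_C = β·I_B = 50×0.0336 = 1.68 mA, and I_E = (β+1)I_B = 1.71 mA.
V_CE = V_CC − I_C·R_C − I_E·R_E = 15 − 1.68×1.2 − 1.71×0.12 = 12.8 V.
V_CE = 12.8 V > 0.2 V confirms active-region operation.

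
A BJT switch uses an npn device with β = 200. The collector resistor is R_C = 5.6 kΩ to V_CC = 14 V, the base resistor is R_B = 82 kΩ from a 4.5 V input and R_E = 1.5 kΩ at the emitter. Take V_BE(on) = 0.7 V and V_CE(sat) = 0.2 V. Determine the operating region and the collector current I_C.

saturation; I_C ≈ 1.9 mA

Assume active: I_B = (4.5 − 0.7)/(82 + 201×1.5) = 0.00991 mA, I_C = β·I_B = 1.98 mA.
Then V_CE = 14 − 1.98×5.6 − 1.99×1.5 = -0.0853 V < 0.2 V — the active assumption fails.
Re-solve with V_CE = 0.2 V. KCL at the emitter: V_E/R_E = (V_BB−0.7−V_E)/R_B + (V_CC−0.2−V_E)/R_C, giving V_E = 2.93 V.
I_C = (V_CC − 0.2 − V_E)/R_C = (13.8 − 2.93)/5.6 = 1.94 mA.
Check: I_B = (3.8 − 2.93)/82 = 0.0106 mA, and β·I_B = 2.13 mA > I_C, confirming saturation.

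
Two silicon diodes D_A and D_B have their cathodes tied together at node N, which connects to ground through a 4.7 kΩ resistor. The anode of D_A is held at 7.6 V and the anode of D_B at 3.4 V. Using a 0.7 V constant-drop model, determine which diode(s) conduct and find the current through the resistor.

Only D_A conducts; I_R ≈ 1.5 mA

Assume both conduct. Then node N would need to be at both 7.6−0.7 = 6.9 V and 3.4−0.7 = 2.7 V, which is impossible.
Assume only D_A conducts: V_N = 7.6 − 0.7 = 6.9 V, so I_R = 6.9/4.7 = 1.47 mA.
Check D_B: its anode-to-cathode voltage is 3.4 − 6.9 = -3.5 V < 0.7 V, so it is off. The assumption is consistent.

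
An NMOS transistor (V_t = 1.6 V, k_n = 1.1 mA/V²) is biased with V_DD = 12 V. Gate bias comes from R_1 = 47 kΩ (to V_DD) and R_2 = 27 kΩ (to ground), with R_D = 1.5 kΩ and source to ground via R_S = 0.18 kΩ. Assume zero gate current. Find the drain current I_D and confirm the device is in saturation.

V_G = V_DD·R_2/(R_1+R_2) = 12×27/74 = 4.38 V.
Assume saturation: I_D = (k_n/2)(V_GS − V_t)² with V_GS = V_G − I_D·R_S = 4.38 − 0.18·I_D.
Substituting gives 0.0178·I_D² − 1.55·I_D + 4.25 = 0, with roots I_D = 2.83 or 84.2 mA.
The root I_D = 84.2 mA gives V_GS = -10.8 V ≤ V_t, so take I_D = 2.83 mA.
Then V_GS = 3.87 V and V_DS = V_DD − I_D(R_D+R_S) = 12 − 2.83×1.68 = 7.24 V.
Saturation requires V_DS ≥ V_GS − V_t = 2.27 V; 7.24 ≥ 2.27 ✓.

I_D ≈ 2.8 mA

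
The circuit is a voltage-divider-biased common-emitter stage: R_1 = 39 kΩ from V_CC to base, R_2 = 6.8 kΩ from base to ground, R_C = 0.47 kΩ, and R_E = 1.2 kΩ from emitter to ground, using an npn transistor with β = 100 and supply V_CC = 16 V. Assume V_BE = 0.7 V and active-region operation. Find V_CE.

V_CE ≈ 14 V

Thevenize the base divider: V_Th = V_CC·R_2/(R_1+R_2) = 16×6.8/45.8 = 2.38 V, R_Th = R_1‖R_2 = 5.79 kΩ.
Base-emitter loop: V_Th = I_B·R_Th + V_BE + (β+1)I_B·R_E, so I_B = (2.38 − 0.7) / (5.79 + 101×1.2) = 0.0132 mA.
I_C = β·I_B = 100×0.0132 = 1.32 mA, and I_E = (β+1)I_B = 1.33 mA.
V_CE = V_CC − I_C·R_C − I_E·R_E = 16 − 1.32×0.47 − 1.33×1.2 = 13.8 V.
V_CE = 13.8 V > 0.2 V confirms active-region operation.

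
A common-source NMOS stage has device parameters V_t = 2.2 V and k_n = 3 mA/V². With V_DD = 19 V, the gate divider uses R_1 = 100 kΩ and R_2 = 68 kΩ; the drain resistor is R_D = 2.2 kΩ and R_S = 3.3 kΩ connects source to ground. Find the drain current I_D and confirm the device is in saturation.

V_G = V_DD·R_2/(R_1+R_2) = 19×68/168 = 7.69 V.
Assume saturation: I_D = (k_n/2)(V_GS − V_t)² with V_GS = V_G − I_D·R_S = 7.69 − 3.3·I_D.
Substituting gives 16.3·I_D² − 55.4·I_D + 45.2 = 0, with roots I_D = 1.37 or 2.01 mA.
The root I_D = 2.01 mA gives V_GS = 1.04 V ≤ V_t, so take I_D = 1.37 mA.
Then V_GS = 3.16 V and V_DS = V_DD − I_D(R_D+R_S) = 19 − 1.37×5.5 = 11.4 V.
Saturation requires V_DS ≥ V_GS − V_t = 0.957 V; 11.4 ≥ 0.957 ✓.

I_D ≈ 1.4 mA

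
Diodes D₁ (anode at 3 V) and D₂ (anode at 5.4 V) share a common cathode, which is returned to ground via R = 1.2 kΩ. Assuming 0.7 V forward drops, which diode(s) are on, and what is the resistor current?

Only D₂ conducts; I_R ≈ 3.9 mA

Assume both conduct. Then node N would need to be at both 3−0.7 = 2.3 V and 5.4−0.7 = 4.7 V, which is impossible.
Assume only D₂ conducts: V_N = 5.4 − 0.7 = 4.7 V, so I_R = 4.7/1.2 = 3.92 mA.
Check D₁: its anode-to-cathode voltage is 3 − 4.7 = -1.7 V < 0.7 V, so it is off. The assumption is consistent.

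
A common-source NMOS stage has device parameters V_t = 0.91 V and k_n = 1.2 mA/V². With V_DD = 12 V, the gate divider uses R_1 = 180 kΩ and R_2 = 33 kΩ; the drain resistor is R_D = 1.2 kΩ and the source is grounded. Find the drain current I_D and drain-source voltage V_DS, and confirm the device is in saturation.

I_D ≈ 0.54 mA, V_DS ≈ 11 V

V_G = V_DD·R_2/(R_1+R_2) = 12×33/213 = 1.86 V. With the source grounded, V_GS = V_G = 1.86 V.
Assume saturation: I_D = (k_n/2)(V_GS − V_t)² = (1.2/2)×(1.86 − 0.91)² = 0.6×0.949² = 0.541 mA.
V_DS = V_DD − I_D·R_D = 12 − 0.541×1.2 = 11.4 V.
Saturation requires V_DS ≥ V_GS − V_t = 0.949 V; 11.4 ≥ 0.949 ✓.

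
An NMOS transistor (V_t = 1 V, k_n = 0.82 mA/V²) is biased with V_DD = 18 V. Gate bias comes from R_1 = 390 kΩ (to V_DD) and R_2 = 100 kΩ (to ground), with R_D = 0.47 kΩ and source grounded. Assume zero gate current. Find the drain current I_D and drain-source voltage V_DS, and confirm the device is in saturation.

I_D ≈ 2.9 mA, V_DS ≈ 17 V

V_G = V_DD·R_2/(R_1+R_2) = 18×100/490 = 3.67 V. With the source grounded, V_GS = V_G = 3.67 V.
Assume saturation: I_D = (k_n/2)(V_GS − V_t)² = (0.82/2)×(3.67 − 1)² = 0.41×2.67² = 2.93 mA.
V_DS = V_DD − I_D·R_D = 18 − 2.93×0.47 = 16.6 V.
Saturation requires V_DS ≥ V_GS − V_t = 2.67 V; 16.6 ≥ 2.67 ✓.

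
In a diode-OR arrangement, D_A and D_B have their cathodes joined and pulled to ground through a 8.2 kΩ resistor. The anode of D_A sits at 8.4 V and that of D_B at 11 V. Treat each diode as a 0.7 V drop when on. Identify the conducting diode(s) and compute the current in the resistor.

Assume both conduct. Then node N would need to be at both 8.4−0.7 = 7.7 V and 11−0.7 = 10.3 V, which is impossible.
Assume only D_B conducts: V_N = 11 − 0.7 = 10.3 V, so I_R = 10.3/8.2 = 1.26 mA.
Check D_A: its anode-to-cathode voltage is 8.4 − 10.3 = -1.9 V < 0.7 V, so it is off. The assumption is consistent.

Only D_B conducts; I_R ≈ 1.3 mA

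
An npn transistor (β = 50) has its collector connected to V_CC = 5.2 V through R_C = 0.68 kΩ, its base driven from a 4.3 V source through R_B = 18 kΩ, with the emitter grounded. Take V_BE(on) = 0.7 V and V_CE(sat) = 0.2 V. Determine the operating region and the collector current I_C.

saturation; I_C ≈ 7.4 mA

Assume active: I_B = (4.3 − 0.7)/18 = 0.2 mA, giving I_C = β·I_B = 10 mA.
But then V_CE = 5.2 − 10×0.68 = -1.6 V < V_CE(sat) = 0.2 V — impossible in the active region.
So the transistor is saturated. With V_CE = 0.2 V, I_C = (V_CC − 0.2)/R_C = 5/0.68 = 7.35 mA.
Check: β·I_B = 10 mA > I_C = 7.35 mA, confirming saturation.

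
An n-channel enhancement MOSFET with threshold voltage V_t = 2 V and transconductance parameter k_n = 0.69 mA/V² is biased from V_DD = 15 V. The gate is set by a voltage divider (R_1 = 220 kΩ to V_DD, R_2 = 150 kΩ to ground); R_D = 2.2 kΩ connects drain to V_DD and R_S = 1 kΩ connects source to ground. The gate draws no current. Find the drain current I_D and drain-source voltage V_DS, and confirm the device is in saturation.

I_D ≈ 1.8 mA, V_DS ≈ 9.2 V

V_G = V_DD·R_2/(R_1+R_2) = 15×150/370 = 6.08 V.
Assume saturation: I_D = (k_n/2)(V_GS − V_t)² with V_GS = V_G − I_D·R_S = 6.08 − 1·I_D.
Substituting gives 0.345·I_D² − 3.82·I_D + 5.75 = 0, with roots I_D = 1.8 or 9.26 mA.
The root I_D = 9.26 mA gives V_GS = -3.18 V ≤ V_t, so take I_D = 1.8 mA.
Then V_GS = 4.28 V and V_DS = V_DD − I_D(R_D+R_S) = 15 − 1.8×3.2 = 9.25 V.
Saturation requires V_DS ≥ V_GS − V_t = 2.28 V; 9.25 ≥ 2.28 ✓.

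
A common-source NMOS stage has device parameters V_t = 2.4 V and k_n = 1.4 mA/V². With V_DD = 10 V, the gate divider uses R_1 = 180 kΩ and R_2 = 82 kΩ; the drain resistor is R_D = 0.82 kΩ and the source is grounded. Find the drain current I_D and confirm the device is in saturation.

V_G = V_DD·R_2/(R_1+R_2) = 10×82/262 = 3.13 V. With the source grounded, V_GS = V_G = 3.13 V.
Assume saturation: I_D = (k_n/2)(V_GS − V_t)² = (1.4/2)×(3.13 − 2.4)² = 0.7×0.73² = 0.373 mA.
V_DS = V_DD − I_D·R_D = 10 − 0.373×0.82 = 9.69 V.
Saturation requires V_DS ≥ V_GS − V_t = 0.73 V; 9.69 ≥ 0.73 ✓.

I_D ≈ 0.37 mA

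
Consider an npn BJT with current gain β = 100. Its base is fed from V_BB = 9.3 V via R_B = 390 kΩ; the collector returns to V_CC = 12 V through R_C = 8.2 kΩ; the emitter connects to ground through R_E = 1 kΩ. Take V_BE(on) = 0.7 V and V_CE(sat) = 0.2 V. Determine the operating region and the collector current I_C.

Assume active: I_B = (9.3 − 0.7)/(390 + 101×1) = 0.0175 mA, I_C = β·I_B = 1.75 mA.
Then V_CE = 12 − 1.75×8.2 − 1.77×1 = -4.13 V < 0.2 V — the active assumption fails.
Re-solve with V_CE = 0.2 V. KCL at the emitter: V_E/R_E = (V_BB−0.7−V_E)/R_B + (V_CC−0.2−V_E)/R_C, giving V_E = 1.3 V.
I_C = (V_CC − 0.2 − V_E)/R_C = (11.8 − 1.3)/8.2 = 1.28 mA.
Check: I_B = (8.6 − 1.3)/390 = 0.0187 mA, and β·I_B = 1.87 mA > I_C, confirming saturation.

saturation; I_C ≈ 1.3 mA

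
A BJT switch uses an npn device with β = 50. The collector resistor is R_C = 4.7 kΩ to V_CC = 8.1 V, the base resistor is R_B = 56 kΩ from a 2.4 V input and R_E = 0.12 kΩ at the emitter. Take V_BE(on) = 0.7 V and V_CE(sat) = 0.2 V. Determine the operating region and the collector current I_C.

Assume active. Base-emitter loop: I_B = (V_BB − V_BE)/(R_B + (β+1)R_E) = (2.4 − 0.7)/(56 + 51×0.12) = 0.0274 mA.
I_C = β·I_B = 50×0.0274 = 1.37 mA.
V_CE = V_CC − I_C·R_C − I_E·R_E = 8.1 − 1.37×4.7 − 1.4×0.12 = 1.5 V > V_CE(sat), so the active-region assumption holds.

active; I_C ≈ 1.4 mA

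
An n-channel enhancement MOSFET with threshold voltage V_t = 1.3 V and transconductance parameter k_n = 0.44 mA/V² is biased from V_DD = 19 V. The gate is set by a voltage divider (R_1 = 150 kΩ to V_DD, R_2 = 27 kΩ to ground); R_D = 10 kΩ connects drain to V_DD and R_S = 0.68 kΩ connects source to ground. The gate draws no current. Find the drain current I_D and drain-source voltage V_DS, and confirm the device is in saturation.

V_G = V_DD·R_2/(R_1+R_2) = 19×27/177 = 2.9 V.
Assume saturation: I_D = (k_n/2)(V_GS − V_t)² with V_GS = V_G − I_D·R_S = 2.9 − 0.68·I_D.
Substituting gives 0.102·I_D² − 1.48·I_D + 0.562 = 0, with roots I_D = 0.391 or 14.1 mA.
The root I_D = 14.1 mA gives V_GS = -6.72 V ≤ V_t, so take I_D = 0.391 mA.
Then V_GS = 2.63 V and V_DS = V_DD − I_D(R_D+R_S) = 19 − 0.391×10.7 = 14.8 V.
Saturation requires V_DS ≥ V_GS − V_t = 1.33 V; 14.8 ≥ 1.33 ✓.

I_D ≈ 0.39 mA, V_DS ≈ 15 V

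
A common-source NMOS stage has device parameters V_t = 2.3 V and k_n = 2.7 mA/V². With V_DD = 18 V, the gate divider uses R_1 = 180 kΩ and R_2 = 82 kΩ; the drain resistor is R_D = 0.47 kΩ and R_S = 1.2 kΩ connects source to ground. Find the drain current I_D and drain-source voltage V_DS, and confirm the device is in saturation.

V_G = V_DD·R_2/(R_1+R_2) = 18×82/262 = 5.63 V.
Assume saturation: I_D = (k_n/2)(V_GS − V_t)² with V_GS = V_G − I_D·R_S = 5.63 − 1.2·I_D.
Substituting gives 1.94·I_D² − 11.8·I_D + 15 = 0, with roots I_D = 1.81 or 4.26 mA.
The root I_D = 4.26 mA gives V_GS = 0.524 V ≤ V_t, so take I_D = 1.81 mA.
Then V_GS = 3.46 V and V_DS = V_DD − I_D(R_D+R_S) = 18 − 1.81×1.67 = 15 V.
Saturation requires V_DS ≥ V_GS − V_t = 1.16 V; 15 ≥ 1.16 ✓.

I_D ≈ 1.8 mA, V_DS ≈ 15 V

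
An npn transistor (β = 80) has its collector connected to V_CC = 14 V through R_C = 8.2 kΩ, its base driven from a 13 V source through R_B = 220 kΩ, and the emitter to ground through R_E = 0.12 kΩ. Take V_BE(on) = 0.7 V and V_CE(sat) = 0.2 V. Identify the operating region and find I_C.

saturation; I_C ≈ 1.7 mA

Assume active: I_B = (13 − 0.7)/(220 + 81×0.12) = 0.0535 mA, I_C = β·I_B = 4.28 mA.
Then V_CE = 14 − 4.28×8.2 − 4.34×0.12 = -21.6 V < 0.2 V — the active assumption fails.
Re-solve with V_CE = 0.2 V. KCL at the emitter: V_E/R_E = (V_BB−0.7−V_E)/R_B + (V_CC−0.2−V_E)/R_C, giving V_E = 0.206 V.
I_C = (V_CC − 0.2 − V_E)/R_C = (13.8 − 0.206)/8.2 = 1.66 mA.
Check: I_B = (12.3 − 0.206)/220 = 0.055 mA, and β·I_B = 4.4 mA > I_C, confirming saturation.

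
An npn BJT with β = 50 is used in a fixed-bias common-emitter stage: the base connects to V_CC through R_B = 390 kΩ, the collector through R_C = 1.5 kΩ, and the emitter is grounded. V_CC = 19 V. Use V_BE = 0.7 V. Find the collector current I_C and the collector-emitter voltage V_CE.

I_C ≈ 2.3 mA, V_CE ≈ 15 V

Base loop: V_CC = I_B·R_B + V_BE, so I_B = (19 − 0.7)/390 kΩ = 0.0469 mA.
In the active region I_C = β·I_B = 50 × 0.0469 = 2.35 mA.
Collector loop: V_CE = V_CC − I_C·R_C = 19 − 2.35×1.5 = 15.5 V.
Since V_CE = 15.5 V > V_CE(sat) ≈ 0.2 V, the transistor is in the active region as assumed.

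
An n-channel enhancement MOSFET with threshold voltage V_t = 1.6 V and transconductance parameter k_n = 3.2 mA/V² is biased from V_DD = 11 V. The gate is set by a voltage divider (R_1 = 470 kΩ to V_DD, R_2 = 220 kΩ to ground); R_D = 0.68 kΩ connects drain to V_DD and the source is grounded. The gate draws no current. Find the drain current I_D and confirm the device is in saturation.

I_D ≈ 5.8 mA

V_G = V_DD·R_2/(R_1+R_2) = 11×220/690 = 3.51 V. With the source grounded, V_GS = V_G = 3.51 V.
Assume saturation: I_D = (k_n/2)(V_GS − V_t)² = (3.2/2)×(3.51 − 1.6)² = 1.6×1.91² = 5.82 mA.
V_DS = V_DD − I_D·R_D = 11 − 5.82×0.68 = 7.04 V.
Saturation requires V_DS ≥ V_GS − V_t = 1.91 V; 7.04 ≥ 1.91 ✓.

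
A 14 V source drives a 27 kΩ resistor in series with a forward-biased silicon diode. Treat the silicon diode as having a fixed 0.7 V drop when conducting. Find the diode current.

KVL around the loop: 14 = V_D + I·R = 0.7 + I × 27 kΩ.
So I = (14 − 0.7) / 27 kΩ = 13.3 / 27 = 0.493 mA.

I ≈ 0.49 mA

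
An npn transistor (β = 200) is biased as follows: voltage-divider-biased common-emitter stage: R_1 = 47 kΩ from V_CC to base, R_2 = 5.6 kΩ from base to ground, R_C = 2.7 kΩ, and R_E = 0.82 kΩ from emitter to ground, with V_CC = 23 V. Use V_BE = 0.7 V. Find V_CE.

V_CE ≈ 16 V

Thevenize the base divider: V_Th = V_CC·R_2/(R_1+R_2) = 23×5.6/52.6 = 2.45 V, R_Th = R_1‖R_2 = 5 kΩ.
Base-emitter loop: V_Th = I_B·R_Th + V_BE + (β+1)I_B·R_E, so I_B = (2.45 − 0.7) / (5 + 201×0.82) = 0.0103 mA.
I_C = β·I_B = 200×0.0103 = 2.06 mA, and I_E = (β+1)I_B = 2.07 mA.
V_CE = V_CC − I_C·R_C − I_E·R_E = 23 − 2.06×2.7 − 2.07×0.82 = 15.7 V.
V_CE = 15.7 V > 0.2 V confirms active-region operation.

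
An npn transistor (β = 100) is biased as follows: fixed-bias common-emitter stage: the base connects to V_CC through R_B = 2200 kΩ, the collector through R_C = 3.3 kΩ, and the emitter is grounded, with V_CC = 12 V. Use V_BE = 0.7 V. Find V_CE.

Base loop: V_CC = I_B·R_B + V_BE, so I_B = (12 − 0.7)/2200 kΩ = 0.00514 mA.
In the active region I_C = β·I_B = 100 × 0.00514 = 0.514 mA.
Collector loop: V_CE = V_CC − I_C·R_C = 12 − 0.514×3.3 = 10.3 V.
Since V_CE = 10.3 V > V_CE(sat) ≈ 0.2 V, the transistor is in the active region as assumed.

V_CE ≈ 10 V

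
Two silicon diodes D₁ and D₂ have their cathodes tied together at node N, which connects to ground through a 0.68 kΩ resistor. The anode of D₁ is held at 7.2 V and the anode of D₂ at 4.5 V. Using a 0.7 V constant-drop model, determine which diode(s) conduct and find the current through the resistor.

Only D₁ conducts; I_R ≈ 9.6 mA

Assume both conduct. Then node N would need to be at both 7.2−0.7 = 6.5 V and 4.5−0.7 = 3.8 V, which is impossible.
Assume only D₁ conducts: V_N = 7.2 − 0.7 = 6.5 V, so I_R = 6.5/0.68 = 9.56 mA.
Check D₂: its anode-to-cathode voltage is 4.5 − 6.5 = -2 V < 0.7 V, so it is off. The assumption is consistent.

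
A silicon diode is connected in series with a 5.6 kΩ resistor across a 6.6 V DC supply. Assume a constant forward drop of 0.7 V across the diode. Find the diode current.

I ≈ 1.1 mA

KVL around the loop: 6.6 = V_D + I·R = 0.7 + I × 5.6 kΩ.
So I = (6.6 − 0.7) / 5.6 kΩ = 5.9 / 5.6 = 1.05 mA.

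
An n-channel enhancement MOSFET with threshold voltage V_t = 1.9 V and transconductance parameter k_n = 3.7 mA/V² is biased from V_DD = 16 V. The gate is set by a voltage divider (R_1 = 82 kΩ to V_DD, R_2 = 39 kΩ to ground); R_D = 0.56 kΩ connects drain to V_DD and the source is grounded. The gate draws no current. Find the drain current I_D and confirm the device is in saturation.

I_D ≈ 20 mA

V_G = V_DD·R_2/(R_1+R_2) = 16×39/121 = 5.16 V. With the source grounded, V_GS = V_G = 5.16 V.
Assume saturation: I_D = (k_n/2)(V_GS − V_t)² = (3.7/2)×(5.16 − 1.9)² = 1.85×3.26² = 19.6 mA.
V_DS = V_DD − I_D·R_D = 16 − 19.6×0.56 = 5.01 V.
Saturation requires V_DS ≥ V_GS − V_t = 3.26 V; 5.01 ≥ 3.26 ✓.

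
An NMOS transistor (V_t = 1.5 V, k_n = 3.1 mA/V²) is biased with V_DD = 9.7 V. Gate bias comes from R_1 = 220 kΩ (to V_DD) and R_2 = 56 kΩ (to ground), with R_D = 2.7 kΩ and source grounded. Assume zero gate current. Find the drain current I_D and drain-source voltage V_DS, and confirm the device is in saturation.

V_G = V_DD·R_2/(R_1+R_2) = 9.7×56/276 = 1.97 V. With the source grounded, V_GS = V_G = 1.97 V.
Assume saturation: I_D = (k_n/2)(V_GS − V_t)² = (3.1/2)×(1.97 − 1.5)² = 1.55×0.468² = 0.34 mA.
V_DS = V_DD − I_D·R_D = 9.7 − 0.34×2.7 = 8.78 V.
Saturation requires V_DS ≥ V_GS − V_t = 0.468 V; 8.78 ≥ 0.468 ✓.

I_D ≈ 0.34 mA, V_DS ≈ 8.8 V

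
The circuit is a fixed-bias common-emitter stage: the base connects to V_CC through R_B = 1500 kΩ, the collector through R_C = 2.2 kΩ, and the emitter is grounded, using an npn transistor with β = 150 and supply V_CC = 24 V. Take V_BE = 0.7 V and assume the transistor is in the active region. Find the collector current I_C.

I_C ≈ 2.3 mA

Base loop: V_CC = I_B·R_B + V_BE, so I_B = (24 − 0.7)/1500 kΩ = 0.0155 mA.
In the active region I_C = β·I_B = 150 × 0.0155 = 2.33 mA.
Collector loop: V_CE = V_CC − I_C·R_C = 24 − 2.33×2.2 = 18.9 V.
Since V_CE = 18.9 V > V_CE(sat) ≈ 0.2 V, the transistor is in the active region as assumed.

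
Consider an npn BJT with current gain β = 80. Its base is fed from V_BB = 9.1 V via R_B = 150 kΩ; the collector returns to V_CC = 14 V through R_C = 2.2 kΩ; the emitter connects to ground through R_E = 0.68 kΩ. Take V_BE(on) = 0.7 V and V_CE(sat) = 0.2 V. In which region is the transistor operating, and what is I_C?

active; I_C ≈ 3.3 mA

Assume active. Base-emitter loop: I_B = (V_BB − V_BE)/(R_B + (β+1)R_E) = (9.1 − 0.7)/(150 + 81×0.68) = 0.041 mA.
I_C = β·I_B = 80×0.041 = 3.28 mA.
V_CE = V_CC − I_C·R_C − I_E·R_E = 14 − 3.28×2.2 − 3.32×0.68 = 4.54 V > V_CE(sat), so the active-region assumption holds.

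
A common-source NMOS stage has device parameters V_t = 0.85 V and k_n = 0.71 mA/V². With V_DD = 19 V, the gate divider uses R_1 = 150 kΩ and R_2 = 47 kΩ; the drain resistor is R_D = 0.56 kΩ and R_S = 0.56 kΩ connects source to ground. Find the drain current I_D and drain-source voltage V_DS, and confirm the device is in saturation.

V_G = V_DD·R_2/(R_1+R_2) = 19×47/197 = 4.53 V.
Assume saturation: I_D = (k_n/2)(V_GS − V_t)² with V_GS = V_G − I_D·R_S = 4.53 − 0.56·I_D.
Substituting gives 0.111·I_D² − 2.46·I_D + 4.82 = 0, with roots I_D = 2.17 or 20 mA.
The root I_D = 20 mA gives V_GS = -6.65 V ≤ V_t, so take I_D = 2.17 mA.
Then V_GS = 3.32 V and V_DS = V_DD − I_D(R_D+R_S) = 19 − 2.17×1.12 = 16.6 V.
Saturation requires V_DS ≥ V_GS − V_t = 2.47 V; 16.6 ≥ 2.47 ✓.

I_D ≈ 2.2 mA, V_DS ≈ 17 V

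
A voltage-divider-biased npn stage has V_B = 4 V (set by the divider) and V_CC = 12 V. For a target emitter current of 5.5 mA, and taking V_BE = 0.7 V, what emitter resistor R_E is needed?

R_E ≈ 0.6 kΩ

V_E = V_B − V_BE = 4 − 0.7 = 3.3 V.
R_E = V_E / I_E = 3.3 / 5.5 = 0.6 kΩ.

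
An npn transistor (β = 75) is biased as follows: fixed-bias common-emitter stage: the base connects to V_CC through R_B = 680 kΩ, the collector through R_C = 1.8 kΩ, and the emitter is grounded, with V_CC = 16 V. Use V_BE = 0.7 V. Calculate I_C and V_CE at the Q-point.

Base loop: V_CC = I_B·R_B + V_BE, so I_B = (16 − 0.7)/680 kΩ = 0.0225 mA.
In the active region I_C = β·I_B = 75 × 0.0225 = 1.69 mA.
Collector loop: V_CE = V_CC − I_C·R_C = 16 − 1.69×1.8 = 13 V.
Since V_CE = 13 V > V_CE(sat) ≈ 0.2 V, the transistor is in the active region as assumed.

I_C ≈ 1.7 mA, V_CE ≈ 13 V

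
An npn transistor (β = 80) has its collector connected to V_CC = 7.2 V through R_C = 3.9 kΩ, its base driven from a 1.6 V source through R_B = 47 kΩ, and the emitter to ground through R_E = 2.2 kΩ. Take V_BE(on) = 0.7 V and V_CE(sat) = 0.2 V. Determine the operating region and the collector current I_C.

Assume active. Base-emitter loop: I_B = (V_BB − V_BE)/(R_B + (β+1)R_E) = (1.6 − 0.7)/(47 + 81×2.2) = 0.004 mA.
I_C = β·I_B = 80×0.004 = 0.32 mA.
V_CE = V_CC − I_C·R_C − I_E·R_E = 7.2 − 0.32×3.9 − 0.324×2.2 = 5.24 V > V_CE(sat), so the active-region assumption holds.

active; I_C ≈ 0.32 mA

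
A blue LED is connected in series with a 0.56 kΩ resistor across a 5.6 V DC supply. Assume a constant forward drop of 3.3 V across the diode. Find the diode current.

I ≈ 4.1 mA

KVL around the loop: 5.6 = V_D + I·R = 3.3 + I × 0.56 kΩ.
So I = (5.6 − 3.3) / 0.56 kΩ = 2.3 / 0.56 = 4.11 mA.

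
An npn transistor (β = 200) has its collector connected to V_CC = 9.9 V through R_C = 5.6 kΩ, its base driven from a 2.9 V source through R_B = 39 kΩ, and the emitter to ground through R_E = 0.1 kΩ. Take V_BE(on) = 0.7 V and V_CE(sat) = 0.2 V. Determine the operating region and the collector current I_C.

Assume active: I_B = (2.9 − 0.7)/(39 + 201×0.1) = 0.0372 mA, I_C = β·I_B = 7.45 mA.
Then V_CE = 9.9 − 7.45×5.6 − 7.48×0.1 = -32.5 V < 0.2 V — the active assumption fails.
Re-solve with V_CE = 0.2 V. KCL at the emitter: V_E/R_E = (V_BB−0.7−V_E)/R_B + (V_CC−0.2−V_E)/R_C, giving V_E = 0.175 V.
I_C = (V_CC − 0.2 − V_E)/R_C = (9.7 − 0.175)/5.6 = 1.7 mA.
Check: I_B = (2.2 − 0.175)/39 = 0.0519 mA, and β·I_B = 10.4 mA > I_C, confirming saturation.

saturation; I_C ≈ 1.7 mA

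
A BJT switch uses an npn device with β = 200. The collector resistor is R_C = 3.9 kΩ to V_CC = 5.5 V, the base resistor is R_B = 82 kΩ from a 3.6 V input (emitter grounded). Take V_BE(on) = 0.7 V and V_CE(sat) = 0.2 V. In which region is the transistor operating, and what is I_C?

Assume active: I_B = (3.6 − 0.7)/82 = 0.0354 mA, giving I_C = β·I_B = 7.07 mA.
But then V_CE = 5.5 − 7.07×3.9 = -22.1 V < V_CE(sat) = 0.2 V — impossible in the active region.
So the transistor is saturated. With V_CE = 0.2 V, I_C = (V_CC − 0.2)/R_C = 5.3/3.9 = 1.36 mA.
Check: β·I_B = 7.07 mA > I_C = 1.36 mA, confirming saturation.

saturation; I_C ≈ 1.4 mA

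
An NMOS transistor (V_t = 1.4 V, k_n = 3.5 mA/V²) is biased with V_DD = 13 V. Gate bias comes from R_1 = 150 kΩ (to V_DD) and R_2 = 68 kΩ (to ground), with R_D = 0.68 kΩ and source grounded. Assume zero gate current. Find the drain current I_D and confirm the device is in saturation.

I_D ≈ 12 mA

V_G = V_DD·R_2/(R_1+R_2) = 13×68/218 = 4.06 V. With the source grounded, V_GS = V_G = 4.06 V.
Assume saturation: I_D = (k_n/2)(V_GS − V_t)² = (3.5/2)×(4.06 − 1.4)² = 1.75×2.66² = 12.3 mA.
V_DS = V_DD − I_D·R_D = 13 − 12.3×0.68 = 4.61 V.
Saturation requires V_DS ≥ V_GS − V_t = 2.66 V; 4.61 ≥ 2.66 ✓.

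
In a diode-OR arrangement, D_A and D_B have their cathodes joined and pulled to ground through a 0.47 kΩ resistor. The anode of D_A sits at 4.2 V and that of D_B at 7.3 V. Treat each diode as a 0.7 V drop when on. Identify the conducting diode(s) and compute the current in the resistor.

Only D_B conducts; I_R ≈ 14 mA

Assume both conduct. Then node N would need to be at both 4.2−0.7 = 3.5 V and 7.3−0.7 = 6.6 V, which is impossible.
Assume only D_B conducts: V_N = 7.3 − 0.7 = 6.6 V, so I_R = 6.6/0.47 = 14 mA.
Check D_A: its anode-to-cathode voltage is 4.2 − 6.6 = -2.4 V < 0.7 V, so it is off. The assumption is consistent.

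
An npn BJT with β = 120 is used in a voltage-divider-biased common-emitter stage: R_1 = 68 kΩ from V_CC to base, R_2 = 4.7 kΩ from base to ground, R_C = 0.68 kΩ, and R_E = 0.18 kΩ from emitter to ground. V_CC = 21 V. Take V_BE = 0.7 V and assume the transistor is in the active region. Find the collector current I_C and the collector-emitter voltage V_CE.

I_C ≈ 3 mA, V_CE ≈ 18 V

Thevenize the base divider: V_Th = V_CC·R_2/(R_1+R_2) = 21×4.7/72.7 = 1.36 V, R_Th = R_1‖R_2 = 4.4 kΩ.
Base-emitter loop: V_Th = I_B·R_Th + V_BE + (β+1)I_B·R_E, so I_B = (1.36 − 0.7) / (4.4 + 121×0.18) = 0.0251 mA.
I_C = β·I_B = 120×0.0251 = 3.01 mA, and I_E = (β+1)I_B = 3.04 mA.
V_CE = V_CC − I_C·R_C − I_E·R_E = 21 − 3.01×0.68 − 3.04×0.18 = 18.4 V.
V_CE = 18.4 V > 0.2 V confirms active-region operation.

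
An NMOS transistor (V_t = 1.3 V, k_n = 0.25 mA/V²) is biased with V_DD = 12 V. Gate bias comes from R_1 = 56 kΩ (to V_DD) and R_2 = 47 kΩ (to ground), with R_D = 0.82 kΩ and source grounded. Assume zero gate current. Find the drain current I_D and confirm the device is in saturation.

V_G = V_DD·R_2/(R_1+R_2) = 12×47/103 = 5.48 V. With the source grounded, V_GS = V_G = 5.48 V.
Assume saturation: I_D = (k_n/2)(V_GS − V_t)² = (0.25/2)×(5.48 − 1.3)² = 0.125×4.18² = 2.18 mA.
V_DS = V_DD − I_D·R_D = 12 − 2.18×0.82 = 10.2 V.
Saturation requires V_DS ≥ V_GS − V_t = 4.18 V; 10.2 ≥ 4.18 ✓.

I_D ≈ 2.2 mA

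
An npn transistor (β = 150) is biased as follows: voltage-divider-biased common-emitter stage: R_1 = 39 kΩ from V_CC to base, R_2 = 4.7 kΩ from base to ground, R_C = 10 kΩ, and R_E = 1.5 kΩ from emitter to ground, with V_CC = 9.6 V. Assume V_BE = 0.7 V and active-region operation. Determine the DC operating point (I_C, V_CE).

Thevenize the base divider: V_Th = V_CC·R_2/(R_1+R_2) = 9.6×4.7/43.7 = 1.03 V, R_Th = R_1‖R_2 = 4.19 kΩ.
Base-emitter loop: V_Th = I_B·R_Th + V_BE + (β+1)I_B·R_E, so I_B = (1.03 − 0.7) / (4.19 + 151×1.5) = 0.00144 mA.
I_C = β·I_B = 150×0.00144 = 0.216 mA, and I_E = (β+1)I_B = 0.218 mA.
V_CE = V_CC − I_C·R_C − I_E·R_E = 9.6 − 0.216×10 − 0.218×1.5 = 7.11 V.
V_CE = 7.11 V > 0.2 V confirms active-region operation.

I_C ≈ 0.22 mA, V_CE ≈ 7.1 V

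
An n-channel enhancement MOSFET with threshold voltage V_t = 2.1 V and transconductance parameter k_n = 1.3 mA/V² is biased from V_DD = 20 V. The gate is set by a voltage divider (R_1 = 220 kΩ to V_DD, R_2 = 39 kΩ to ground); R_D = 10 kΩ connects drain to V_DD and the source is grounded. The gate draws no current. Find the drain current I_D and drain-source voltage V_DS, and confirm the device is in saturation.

I_D ≈ 0.54 mA, V_DS ≈ 15 V

V_G = V_DD·R_2/(R_1+R_2) = 20×39/259 = 3.01 V. With the source grounded, V_GS = V_G = 3.01 V.
Assume saturation: I_D = (k_n/2)(V_GS − V_t)² = (1.3/2)×(3.01 − 2.1)² = 0.65×0.912² = 0.54 mA.
V_DS = V_DD − I_D·R_D = 20 − 0.54×10 = 14.6 V.
Saturation requires V_DS ≥ V_GS − V_t = 0.912 V; 14.6 ≥ 0.912 ✓.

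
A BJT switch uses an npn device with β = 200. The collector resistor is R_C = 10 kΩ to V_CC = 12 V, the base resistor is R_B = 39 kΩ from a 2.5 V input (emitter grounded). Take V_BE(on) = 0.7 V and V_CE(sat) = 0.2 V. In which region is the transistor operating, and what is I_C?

saturation; I_C ≈ 1.2 mA

Assume active: I_B = (2.5 − 0.7)/39 = 0.0462 mA, giving I_C = β·I_B = 9.23 mA.
But then V_CE = 12 − 9.23×10 = -80.3 V < V_CE(sat) = 0.2 V — impossible in the active region.
So the transistor is saturated. With V_CE = 0.2 V, I_C = (V_CC − 0.2)/R_C = 11.8/10 = 1.18 mA.
Check: β·I_B = 9.23 mA > I_C = 1.18 mA, confirming saturation.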